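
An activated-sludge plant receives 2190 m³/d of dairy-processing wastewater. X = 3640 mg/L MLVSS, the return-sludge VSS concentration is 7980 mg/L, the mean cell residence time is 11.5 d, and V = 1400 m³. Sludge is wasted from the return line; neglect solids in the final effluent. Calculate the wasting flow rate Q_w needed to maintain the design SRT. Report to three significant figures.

Q_w ≈ 55.5 m³/d

Wasting from the return line (neglecting effluent solids): Q_w = V·X / (θ_c·X_r) = 1400 × 3640 / (11.5 × 7980) = 55.53 m³/d.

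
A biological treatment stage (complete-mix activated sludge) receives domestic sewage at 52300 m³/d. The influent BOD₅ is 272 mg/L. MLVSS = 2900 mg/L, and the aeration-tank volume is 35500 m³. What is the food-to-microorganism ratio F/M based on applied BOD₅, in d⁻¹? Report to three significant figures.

F/M ≈ 0.138 d⁻¹

Food-to-microorganism ratio F/M = Q S₀ / (V X) = 52300 × 272 / (35500 × 2900) = 0.1382 d⁻¹.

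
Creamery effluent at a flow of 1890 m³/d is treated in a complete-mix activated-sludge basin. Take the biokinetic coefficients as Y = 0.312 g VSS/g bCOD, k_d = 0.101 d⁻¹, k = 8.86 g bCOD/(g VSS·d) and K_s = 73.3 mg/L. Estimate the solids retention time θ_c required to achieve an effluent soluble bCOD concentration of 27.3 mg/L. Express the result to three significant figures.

θ_c ≈ 1.54 d

From 1/θ_c = Y·k·S/(K_s + S) − k_d: Y·k·S/(K_s+S) = 0.312 × 8.86 × 27.3 / (73.3 + 27.3) = 0.7502 d⁻¹.
Then 1/θ_c = μ − k_d = 0.7502 − 0.101 = 0.6492 d⁻¹, giving θ_c = 1.540 d.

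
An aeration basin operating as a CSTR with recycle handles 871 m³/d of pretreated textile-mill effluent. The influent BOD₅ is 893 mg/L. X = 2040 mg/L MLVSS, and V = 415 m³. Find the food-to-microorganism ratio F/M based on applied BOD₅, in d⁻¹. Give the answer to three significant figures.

F/M = Q·S₀ / (V·X) = 871 × 893 / (415.0 × 2040) = 0.9187 g BOD₅·(g VSS·d)⁻¹.

F/M ≈ 0.919 d⁻¹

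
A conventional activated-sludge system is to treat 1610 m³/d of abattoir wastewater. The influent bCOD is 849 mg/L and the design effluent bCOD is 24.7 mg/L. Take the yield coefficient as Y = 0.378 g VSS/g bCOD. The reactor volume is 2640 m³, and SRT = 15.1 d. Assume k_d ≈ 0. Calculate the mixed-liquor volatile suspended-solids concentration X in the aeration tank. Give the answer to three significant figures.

X ≈ 2870 mg/L

X = Y·Q·ΔS·θ_c / V = 0.378 × 1610 × (849 − 24.7) × 15.1 / 2640 = 2869 mg/L.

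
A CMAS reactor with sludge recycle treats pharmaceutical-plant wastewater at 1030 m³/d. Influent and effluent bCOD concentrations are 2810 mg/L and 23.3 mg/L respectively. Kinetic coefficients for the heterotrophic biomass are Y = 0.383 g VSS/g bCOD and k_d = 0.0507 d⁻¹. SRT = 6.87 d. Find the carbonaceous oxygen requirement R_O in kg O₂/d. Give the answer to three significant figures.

R_O ≈ 1710 kg O₂/d

Y_obs = Y / (1 + k_d θ_c) = 0.383 / (1 + 0.0507 × 6.87) = 0.383 / 1.348 = 0.2841.
Mass of bCOD removed per day: Q(S₀ − S) = 1030 × 2787 g/m³ = 2870 kg/d.
Net sludge production P_X = 0.2841 × 2870 = 815.3 kg VSS/d.
Carbonaceous O₂ demand = substrate oxidised − cell-mass equivalent = 2870 − 1.42 × 815.3 = 1713 kg O₂/d.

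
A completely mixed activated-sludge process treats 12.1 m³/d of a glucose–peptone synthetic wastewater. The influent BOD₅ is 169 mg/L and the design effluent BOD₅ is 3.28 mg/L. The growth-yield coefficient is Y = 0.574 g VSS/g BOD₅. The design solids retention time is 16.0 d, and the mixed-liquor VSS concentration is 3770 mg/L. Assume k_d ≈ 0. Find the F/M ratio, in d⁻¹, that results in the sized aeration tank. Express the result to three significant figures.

V·X = Y·Q·ΔS·θ_c gives V = 0.574 × 12.1 × (169 − 3.28) × 16.0 / 3770 = 4.885 m³.
Food-to-microorganism ratio F/M = Q S₀ / (V X) = 12.1 × 169 / (4.885 × 3770) = 0.1110 d⁻¹.

F/M ≈ 0.111 d⁻¹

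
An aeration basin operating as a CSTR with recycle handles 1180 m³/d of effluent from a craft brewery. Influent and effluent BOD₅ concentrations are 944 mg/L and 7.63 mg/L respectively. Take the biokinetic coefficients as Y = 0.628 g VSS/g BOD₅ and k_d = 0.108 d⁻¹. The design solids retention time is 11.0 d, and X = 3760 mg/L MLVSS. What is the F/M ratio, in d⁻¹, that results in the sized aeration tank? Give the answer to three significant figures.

From the SRT design equation V = Y Q (S₀−S) θ_c / [X (1 + k_d θ_c)] = 0.628 × 1180 × (944 − 7.63) × 11.0 / [3760 × (1 + 0.108 × 11.0)] = 7.63×10^6 / 8227 = 927.8 m³.
F/M = applied load / biomass = Q·S₀/(V·X) = 1180 × 944 / (927.8 × 3760) = 0.3193 d⁻¹.

F/M ≈ 0.319 d⁻¹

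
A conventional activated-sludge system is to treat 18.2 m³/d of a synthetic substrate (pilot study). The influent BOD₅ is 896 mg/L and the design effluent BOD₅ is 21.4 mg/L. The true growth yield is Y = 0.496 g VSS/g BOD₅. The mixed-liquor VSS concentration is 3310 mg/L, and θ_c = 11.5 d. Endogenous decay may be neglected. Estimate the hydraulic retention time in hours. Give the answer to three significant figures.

τ ≈ 36.2 h

Biomass mass balance (decay neglected): V·X = Y·Q·(S₀ − S)·θ_c, so V = 0.496 × 18.2 × (896 − 21.4) × 11.5 / 3310 = 27.43 m³.
Hydraulic retention time τ = V/Q = 27.43 / 18.2 = 1.507 d = 36.17 h.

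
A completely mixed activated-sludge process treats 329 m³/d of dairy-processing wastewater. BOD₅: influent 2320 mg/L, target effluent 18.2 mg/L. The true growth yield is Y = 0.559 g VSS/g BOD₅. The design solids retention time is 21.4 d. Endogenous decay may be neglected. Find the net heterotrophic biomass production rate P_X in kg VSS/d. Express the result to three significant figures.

P_X ≈ 423 kg VSS/d

With endogenous decay neglected, the observed yield equals the true yield: Y_obs = Y = 0.559 g VSS/g BOD₅.
ΔS = 2320 − 18.2 = 2302 mg/L, so the substrate removal rate is 329 × 2302/1000 = 757.3 kg BOD₅/d.
So the net sludge growth is P_X = 0.5590 × 757.3 = 423.3 kg VSS/d.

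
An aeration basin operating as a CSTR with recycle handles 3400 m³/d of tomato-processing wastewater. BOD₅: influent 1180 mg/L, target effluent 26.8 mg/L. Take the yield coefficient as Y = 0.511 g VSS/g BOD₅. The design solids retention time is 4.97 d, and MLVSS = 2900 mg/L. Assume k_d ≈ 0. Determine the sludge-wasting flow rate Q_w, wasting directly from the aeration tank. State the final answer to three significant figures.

With k_d = 0 the design equation reduces to V = Y Q (S₀−S) θ_c / X = 0.511 × 3400 × (1180 − 26.8) × 4.97 / 2900 = 3434 m³.
Wasting from the aeration tank: Q_w = V / θ_c = 3434 / 4.97 = 690.9 m³/d.

Q_w ≈ 691 m³/d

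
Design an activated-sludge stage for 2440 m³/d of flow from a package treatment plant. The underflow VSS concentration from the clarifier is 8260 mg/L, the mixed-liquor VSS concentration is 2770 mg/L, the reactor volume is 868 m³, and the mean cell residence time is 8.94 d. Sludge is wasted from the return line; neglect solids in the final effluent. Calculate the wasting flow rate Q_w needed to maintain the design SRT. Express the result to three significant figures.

Q_w ≈ 32.6 m³/d

Q_w = (V·X)/(θ_c X_r) = 868.0 × 2770 / (8.94 × 8260) = 32.56 m³/d.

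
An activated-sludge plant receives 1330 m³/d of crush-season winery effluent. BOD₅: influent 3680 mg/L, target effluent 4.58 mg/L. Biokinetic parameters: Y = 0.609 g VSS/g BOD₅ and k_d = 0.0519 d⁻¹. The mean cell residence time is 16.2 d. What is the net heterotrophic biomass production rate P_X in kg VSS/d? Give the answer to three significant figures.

Correct the yield for decay: Y_obs = Y/(1 + k_d θ_c) = 0.609 / (1 + 0.0519 × 16.2) = 0.609 / 1.841 = 0.3308.
ΔS = 3680 − 4.58 = 3675 mg/L, so the substrate removal rate is 1330 × 3675/1000 = 4888 kg BOD₅/d.
Net biomass production P_X = Y_obs × Q·(S₀ − S) = 0.3308 × 4888 = 1617 kg VSS/d.

P_X ≈ 1620 kg VSS/d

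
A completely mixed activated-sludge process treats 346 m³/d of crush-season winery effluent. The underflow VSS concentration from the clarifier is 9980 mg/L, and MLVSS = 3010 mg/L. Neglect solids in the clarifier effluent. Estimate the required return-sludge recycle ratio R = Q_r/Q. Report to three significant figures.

R = Q_r/Q = X/(X_r − X) = 3010 / (9980 − 3010) = 0.4319.

R ≈ 0.432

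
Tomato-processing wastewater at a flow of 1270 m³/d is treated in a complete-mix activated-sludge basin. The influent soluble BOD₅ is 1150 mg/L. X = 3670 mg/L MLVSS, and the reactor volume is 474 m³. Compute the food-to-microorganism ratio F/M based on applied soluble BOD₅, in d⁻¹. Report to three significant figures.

F/M = Q·S₀ / (V·X) = 1270 × 1150 / (474.0 × 3670) = 0.8396 g soluble BOD₅·(g VSS·d)⁻¹.

F/M ≈ 0.840 d⁻¹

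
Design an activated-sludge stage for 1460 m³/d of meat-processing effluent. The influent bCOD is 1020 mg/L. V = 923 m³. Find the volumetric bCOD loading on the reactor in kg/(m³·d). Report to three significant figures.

Volumetric loading L_v = Q·S₀ / V = 1460 × 1020 g/m³ / 923.0 m³ = 1613 g/(m³·d) = 1.613 kg bCOD/(m³·d).

L_v ≈ 1.61 kg bCOD/(m³·d)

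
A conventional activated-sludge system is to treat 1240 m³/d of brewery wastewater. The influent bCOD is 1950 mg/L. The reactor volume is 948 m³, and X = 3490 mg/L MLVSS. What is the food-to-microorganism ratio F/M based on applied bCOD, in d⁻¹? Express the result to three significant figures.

F/M ≈ 0.731 d⁻¹

F/M = applied load / biomass = Q·S₀/(V·X) = 1240 × 1950 / (948.0 × 3490) = 0.7308 d⁻¹.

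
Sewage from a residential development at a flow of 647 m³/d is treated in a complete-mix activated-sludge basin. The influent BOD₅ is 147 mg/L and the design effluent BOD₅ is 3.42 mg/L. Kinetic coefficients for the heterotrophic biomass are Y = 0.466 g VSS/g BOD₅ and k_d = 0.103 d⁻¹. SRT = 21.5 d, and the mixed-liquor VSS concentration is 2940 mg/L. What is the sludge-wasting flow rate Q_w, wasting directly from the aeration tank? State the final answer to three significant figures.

Steady-state biomass mass balance: V·X·(1 + k_d·θ_c) = Y·Q·(S₀ − S)·θ_c, so V = 0.466 × 647 × (147 − 3.42) × 21.5 / [2940 × (1 + 0.103 × 21.5)] = 9.31×10^5 / 9451 = 98.48 m³.
For wasting at MLVSS concentration, Q_w = V/θ_c = 98.48/21.5 = 4.581 m³/d.

Q_w ≈ 4.58 m³/d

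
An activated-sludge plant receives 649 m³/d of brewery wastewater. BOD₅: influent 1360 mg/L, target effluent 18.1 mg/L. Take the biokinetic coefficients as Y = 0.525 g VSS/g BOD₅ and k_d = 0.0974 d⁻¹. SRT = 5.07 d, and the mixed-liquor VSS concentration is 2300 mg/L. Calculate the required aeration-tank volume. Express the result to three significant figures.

Steady-state biomass mass balance: V·X·(1 + k_d·θ_c) = Y·Q·(S₀ − S)·θ_c, so V = 0.525 × 649 × (1360 − 18.1) × 5.07 / [2300 × (1 + 0.0974 × 5.07)] = 2.32×10^6 / 3436 = 674.7 m³.

V ≈ 675 m³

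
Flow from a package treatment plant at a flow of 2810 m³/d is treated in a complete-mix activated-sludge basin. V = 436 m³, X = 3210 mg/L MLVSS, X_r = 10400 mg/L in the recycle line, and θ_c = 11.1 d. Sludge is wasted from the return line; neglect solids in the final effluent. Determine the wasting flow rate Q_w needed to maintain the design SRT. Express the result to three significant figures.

Q_w = (V·X)/(θ_c X_r) = 436.0 × 3210 / (11.1 × 10400) = 12.12 m³/d.

Q_w ≈ 12.1 m³/d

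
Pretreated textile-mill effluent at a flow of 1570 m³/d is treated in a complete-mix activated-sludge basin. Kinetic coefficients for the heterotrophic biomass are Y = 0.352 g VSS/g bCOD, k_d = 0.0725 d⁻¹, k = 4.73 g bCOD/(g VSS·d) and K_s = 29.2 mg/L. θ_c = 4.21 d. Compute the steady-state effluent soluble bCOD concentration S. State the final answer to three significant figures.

Effluent substrate depends only on kinetics and SRT: S = K_s(1 + k_d θ_c) / [θ_c(Yk − k_d) − 1] = 29.2 × (1 + 0.0725 × 4.21) / [4.21 × (0.352 × 4.73 − 0.0725) − 1] = 38.11 / 5.704 = 6.681 mg/L.

S ≈ 6.68 mg/L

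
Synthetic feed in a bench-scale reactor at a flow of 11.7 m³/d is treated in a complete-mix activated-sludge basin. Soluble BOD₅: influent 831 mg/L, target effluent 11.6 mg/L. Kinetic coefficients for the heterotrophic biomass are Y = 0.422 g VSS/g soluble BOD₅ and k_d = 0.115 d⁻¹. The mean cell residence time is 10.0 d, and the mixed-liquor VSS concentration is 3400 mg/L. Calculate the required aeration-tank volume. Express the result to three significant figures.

V ≈ 5.53 m³

From the SRT design equation V = Y Q (S₀−S) θ_c / [X (1 + k_d θ_c)] = 0.422 × 11.7 × (831 − 11.6) × 10.0 / [3400 × (1 + 0.115 × 10.0)] = 4.05×10^4 / 7310 = 5.534 m³.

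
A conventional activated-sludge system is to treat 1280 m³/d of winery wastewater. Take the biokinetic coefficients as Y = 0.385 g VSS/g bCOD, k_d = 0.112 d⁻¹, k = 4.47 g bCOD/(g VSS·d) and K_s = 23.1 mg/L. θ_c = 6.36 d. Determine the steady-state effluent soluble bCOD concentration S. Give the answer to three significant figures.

For a completely mixed reactor with recycle the Lawrence–McCarty relation gives S = K_s·(1 + k_d·θ_c) / [θ_c·(Y·k − k_d) − 1] = 23.1 × (1 + 0.112 × 6.36) / [6.36 × (0.385 × 4.47 − 0.112) − 1] = 39.55 / 9.233 = 4.284 mg/L.

S ≈ 4.28 mg/L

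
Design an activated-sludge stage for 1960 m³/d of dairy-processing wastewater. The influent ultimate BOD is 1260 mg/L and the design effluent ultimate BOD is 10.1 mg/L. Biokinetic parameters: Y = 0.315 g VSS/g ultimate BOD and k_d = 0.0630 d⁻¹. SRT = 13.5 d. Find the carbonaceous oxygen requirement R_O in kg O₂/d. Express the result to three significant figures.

Observed yield with endogenous decay: Y_obs = Y / (1 + k_d·θ_c) = 0.315 / (1 + 0.0630 × 13.5) = 0.315 / 1.851 = 0.1702 g VSS/g ultimate BOD.
Q·(S₀ − S) = 1960 × (1260 − 10.1) × 10⁻³ = 2450 kg/d removed.
Biomass synthesised: P_X = Y_obs × 2450 = 417.0 kg VSS/d.
Carbonaceous O₂ demand = substrate oxidised − cell-mass equivalent = 2450 − 1.42 × 417.0 = 1858 kg O₂/d.

R_O ≈ 1860 kg O₂/d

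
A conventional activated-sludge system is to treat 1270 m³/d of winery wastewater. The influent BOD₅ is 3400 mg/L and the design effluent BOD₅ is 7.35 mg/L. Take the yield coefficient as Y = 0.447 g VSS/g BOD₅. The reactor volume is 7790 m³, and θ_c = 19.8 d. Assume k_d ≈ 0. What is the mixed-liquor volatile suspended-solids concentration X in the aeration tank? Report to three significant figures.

X ≈ 4900 mg/L

Without decay, X = Y Q (S₀−S) θ_c / V = 0.447 × 1270 × (3400 − 7.35) × 19.8 / 7790 = 4895 mg/L.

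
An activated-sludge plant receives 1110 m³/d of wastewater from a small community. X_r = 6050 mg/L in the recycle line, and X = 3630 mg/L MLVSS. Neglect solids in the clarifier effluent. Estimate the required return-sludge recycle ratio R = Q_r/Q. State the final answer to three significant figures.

R = Q_r/Q = X/(X_r − X) = 3630 / (6050 − 3630) = 1.500.

R ≈ 1.50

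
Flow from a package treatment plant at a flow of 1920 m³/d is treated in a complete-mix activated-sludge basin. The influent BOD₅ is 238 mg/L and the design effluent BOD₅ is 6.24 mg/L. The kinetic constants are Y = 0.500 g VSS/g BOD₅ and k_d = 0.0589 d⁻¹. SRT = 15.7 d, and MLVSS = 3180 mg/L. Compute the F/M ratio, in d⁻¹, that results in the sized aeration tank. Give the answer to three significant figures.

Rearranging the biomass balance for a CMAS with decay, V = Y·Q·ΔS·θ_c / [X·(1+k_d θ_c)] = 0.500 × 1920 × (238 − 6.24) × 15.7 / [3180 × (1 + 0.0589 × 15.7)] = 3.49×10^6 / 6121 = 570.7 m³.
F/M = Q·S₀ / (V·X) = 1920 × 238 / (570.7 × 3180) = 0.2518 g BOD₅·(g VSS·d)⁻¹.

F/M ≈ 0.252 d⁻¹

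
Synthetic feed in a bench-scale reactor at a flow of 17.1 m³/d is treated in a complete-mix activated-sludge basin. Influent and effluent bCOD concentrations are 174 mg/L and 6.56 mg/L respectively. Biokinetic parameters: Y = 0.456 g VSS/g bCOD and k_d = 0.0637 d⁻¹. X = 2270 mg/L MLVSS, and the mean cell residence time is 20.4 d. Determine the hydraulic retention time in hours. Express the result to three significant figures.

Rearranging the biomass balance for a CMAS with decay, V = Y·Q·ΔS·θ_c / [X·(1+k_d θ_c)] = 0.456 × 17.1 × (174 − 6.56) × 20.4 / [2270 × (1 + 0.0637 × 20.4)] = 2.66×10^4 / 5220 = 5.103 m³.
τ = V/Q = 5.103/17.1 = 0.2984 d, or 7.162 h.

τ ≈ 7.16 h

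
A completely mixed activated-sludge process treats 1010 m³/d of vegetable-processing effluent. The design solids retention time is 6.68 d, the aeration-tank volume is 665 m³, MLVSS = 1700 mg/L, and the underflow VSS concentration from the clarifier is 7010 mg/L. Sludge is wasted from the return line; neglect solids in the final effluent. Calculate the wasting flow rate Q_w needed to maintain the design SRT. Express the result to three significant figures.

Q_w ≈ 24.1 m³/d

θ_c = V·X/(Q_w·X_r) when wasting from the recycle, so Q_w = V·X/(θ_c·X_r) = 665.0 × 1700 / (6.68 × 7010) = 24.14 m³/d.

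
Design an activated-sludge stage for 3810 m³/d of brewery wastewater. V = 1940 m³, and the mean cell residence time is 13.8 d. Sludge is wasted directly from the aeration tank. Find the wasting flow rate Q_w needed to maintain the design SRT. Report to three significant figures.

For wasting at MLVSS concentration, Q_w = V/θ_c = 1940/13.8 = 140.6 m³/d.

Q_w ≈ 141 m³/d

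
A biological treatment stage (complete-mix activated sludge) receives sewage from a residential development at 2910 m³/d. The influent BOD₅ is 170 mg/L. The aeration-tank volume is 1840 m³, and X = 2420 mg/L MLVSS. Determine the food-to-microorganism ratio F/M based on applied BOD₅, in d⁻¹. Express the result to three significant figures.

F/M = applied load / biomass = Q·S₀/(V·X) = 2910 × 170 / (1840 × 2420) = 0.1111 d⁻¹.

F/M ≈ 0.111 d⁻¹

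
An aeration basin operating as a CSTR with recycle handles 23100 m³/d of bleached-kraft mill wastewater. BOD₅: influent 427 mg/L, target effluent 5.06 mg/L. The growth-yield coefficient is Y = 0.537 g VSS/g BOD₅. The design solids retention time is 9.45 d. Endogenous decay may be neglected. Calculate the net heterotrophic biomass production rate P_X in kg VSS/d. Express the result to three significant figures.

P_X ≈ 5230 kg VSS/d

Since k_d ≈ 0, Y_obs = Y = 0.537 g VSS/g BOD₅.
ΔS = 427 − 5.06 = 421.9 mg/L, so the substrate removal rate is 23100 × 421.9/1000 = 9747 kg BOD₅/d.
Biomass produced: P_X = Y_obs·Q·ΔS = 0.5370 × 9747 ≈ 5234 kg VSS/d.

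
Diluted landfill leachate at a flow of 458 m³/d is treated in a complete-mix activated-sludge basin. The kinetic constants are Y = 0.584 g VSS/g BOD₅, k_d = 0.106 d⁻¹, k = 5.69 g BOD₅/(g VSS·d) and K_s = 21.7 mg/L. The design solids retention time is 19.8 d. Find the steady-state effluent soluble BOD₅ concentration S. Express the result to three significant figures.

From the Monod/SRT balance for a CMAS, S = K_s·(1+k_d θ_c)/[θ_c·(Y k − k_d) − 1] = 21.7 × (1 + 0.106 × 19.8) / [19.8 × (0.584 × 5.69 − 0.106) − 1] = 67.24 / 62.70 = 1.073 mg/L.

S ≈ 1.07 mg/L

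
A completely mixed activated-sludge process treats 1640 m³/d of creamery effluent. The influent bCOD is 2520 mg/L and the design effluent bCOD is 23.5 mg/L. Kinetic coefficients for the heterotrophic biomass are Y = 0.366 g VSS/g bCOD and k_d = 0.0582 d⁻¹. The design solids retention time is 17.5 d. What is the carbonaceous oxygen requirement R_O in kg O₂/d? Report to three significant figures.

R_O ≈ 3040 kg O₂/d

Observed yield with endogenous decay: Y_obs = Y / (1 + k_d·θ_c) = 0.366 / (1 + 0.0582 × 17.5) = 0.366 / 2.018 = 0.1813 g VSS/g bCOD.
Q·(S₀ − S) = 1640 × (2520 − 23.5) × 10⁻³ = 4094 kg/d removed.
Biomass synthesised: P_X = Y_obs × 4094 = 742.4 kg VSS/d.
R_O = Q·ΔS − 1.42 P_X = 4094 − 1054 = 3040 kg O₂/d.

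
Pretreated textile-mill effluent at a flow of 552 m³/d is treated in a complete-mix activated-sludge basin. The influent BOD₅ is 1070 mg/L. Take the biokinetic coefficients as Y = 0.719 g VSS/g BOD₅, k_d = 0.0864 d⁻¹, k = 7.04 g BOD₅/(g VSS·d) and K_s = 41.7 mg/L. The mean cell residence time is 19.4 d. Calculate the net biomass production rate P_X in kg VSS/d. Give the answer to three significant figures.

P_X ≈ 159 kg VSS/d

From the Monod/SRT balance for a CMAS, S = K_s·(1+k_d θ_c)/[θ_c·(Y k − k_d) − 1] = 41.7 × (1 + 0.0864 × 19.4) / [19.4 × (0.719 × 7.04 − 0.0864) − 1] = 111.6 / 95.52 = 1.168 mg/L.
Correct the yield for decay: Y_obs = Y/(1 + k_d θ_c) = 0.719 / (1 + 0.0864 × 19.4) = 0.719 / 2.676 = 0.2687.
Q·(S₀ − S) = 552 × (1070 − 1.17) × 10⁻³ = 590.0 kg/d removed.
So the net sludge growth is P_X = 0.2687 × 590.0 = 158.5 kg VSS/d.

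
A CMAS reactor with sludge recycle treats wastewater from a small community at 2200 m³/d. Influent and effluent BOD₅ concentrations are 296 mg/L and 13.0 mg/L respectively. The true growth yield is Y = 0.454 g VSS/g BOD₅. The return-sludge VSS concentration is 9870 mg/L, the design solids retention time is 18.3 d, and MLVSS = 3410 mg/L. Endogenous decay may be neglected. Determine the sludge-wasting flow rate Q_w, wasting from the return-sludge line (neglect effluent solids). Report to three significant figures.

Q_w ≈ 28.6 m³/d

V·X = Y·Q·ΔS·θ_c gives V = 0.454 × 2200 × (296 − 13.0) × 18.3 / 3410 = 1517 m³.
Wasting from the return line (neglecting effluent solids): Q_w = V·X / (θ_c·X_r) = 1517 × 3410 / (18.3 × 9870) = 28.64 m³/d.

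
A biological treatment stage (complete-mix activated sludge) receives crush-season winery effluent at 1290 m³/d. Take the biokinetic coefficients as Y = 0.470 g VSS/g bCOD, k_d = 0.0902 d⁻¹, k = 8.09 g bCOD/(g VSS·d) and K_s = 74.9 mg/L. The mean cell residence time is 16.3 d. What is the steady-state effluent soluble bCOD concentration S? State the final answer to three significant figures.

From the Monod/SRT balance for a CMAS, S = K_s·(1+k_d θ_c)/[θ_c·(Y k − k_d) − 1] = 74.9 × (1 + 0.0902 × 16.3) / [16.3 × (0.470 × 8.09 − 0.0902) − 1] = 185.0 / 59.51 = 3.109 mg/L.

S ≈ 3.11 mg/L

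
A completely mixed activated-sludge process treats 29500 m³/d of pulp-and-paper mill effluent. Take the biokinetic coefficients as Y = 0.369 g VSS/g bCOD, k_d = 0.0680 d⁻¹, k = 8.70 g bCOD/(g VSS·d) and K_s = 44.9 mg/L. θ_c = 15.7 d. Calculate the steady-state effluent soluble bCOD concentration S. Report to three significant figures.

S ≈ 1.92 mg/L

From the Monod/SRT balance for a CMAS, S = K_s·(1+k_d θ_c)/[θ_c·(Y k − k_d) − 1] = 44.9 × (1 + 0.0680 × 15.7) / [15.7 × (0.369 × 8.70 − 0.0680) − 1] = 92.84 / 48.33 = 1.921 mg/L.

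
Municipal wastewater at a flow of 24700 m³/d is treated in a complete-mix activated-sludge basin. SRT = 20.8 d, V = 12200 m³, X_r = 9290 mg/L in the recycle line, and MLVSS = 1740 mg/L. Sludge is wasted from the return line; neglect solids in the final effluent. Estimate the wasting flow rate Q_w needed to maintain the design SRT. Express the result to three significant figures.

Q_w ≈ 110 m³/d

Wasting from the return line (neglecting effluent solids): Q_w = V·X / (θ_c·X_r) = 12200 × 1740 / (20.8 × 9290) = 109.9 m³/d.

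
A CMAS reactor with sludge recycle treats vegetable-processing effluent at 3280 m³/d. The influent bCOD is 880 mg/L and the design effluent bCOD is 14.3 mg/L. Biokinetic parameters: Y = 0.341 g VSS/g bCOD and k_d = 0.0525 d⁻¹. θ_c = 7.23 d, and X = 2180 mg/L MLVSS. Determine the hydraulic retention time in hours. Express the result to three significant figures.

τ ≈ 17.0 h

Rearranging the biomass balance for a CMAS with decay, V = Y·Q·ΔS·θ_c / [X·(1+k_d θ_c)] = 0.341 × 3280 × (880 − 14.3) × 7.23 / [2180 × (1 + 0.0525 × 7.23)] = 7×10^6 / 3007 = 2328 m³.
Hydraulic retention time τ = V/Q = 2328 / 3280 = 0.7097 d = 17.03 h.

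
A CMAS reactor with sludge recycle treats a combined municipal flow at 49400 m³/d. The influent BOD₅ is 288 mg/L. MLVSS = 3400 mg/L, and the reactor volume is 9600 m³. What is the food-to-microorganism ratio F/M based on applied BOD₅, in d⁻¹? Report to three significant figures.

F/M ≈ 0.436 d⁻¹

F/M = Q·S₀ / (V·X) = 49400 × 288 / (9600 × 3400) = 0.4359 g BOD₅·(g VSS·d)⁻¹.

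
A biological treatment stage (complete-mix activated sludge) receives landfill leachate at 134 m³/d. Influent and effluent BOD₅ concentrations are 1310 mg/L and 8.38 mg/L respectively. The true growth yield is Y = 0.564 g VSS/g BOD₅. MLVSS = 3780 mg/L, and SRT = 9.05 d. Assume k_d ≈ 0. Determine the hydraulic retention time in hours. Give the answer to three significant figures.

τ ≈ 42.2 h

V·X = Y·Q·ΔS·θ_c gives V = 0.564 × 134 × (1310 − 8.38) × 9.05 / 3780 = 235.5 m³.
Hydraulic retention time τ = V/Q = 235.5 / 134 = 1.758 d = 42.18 h.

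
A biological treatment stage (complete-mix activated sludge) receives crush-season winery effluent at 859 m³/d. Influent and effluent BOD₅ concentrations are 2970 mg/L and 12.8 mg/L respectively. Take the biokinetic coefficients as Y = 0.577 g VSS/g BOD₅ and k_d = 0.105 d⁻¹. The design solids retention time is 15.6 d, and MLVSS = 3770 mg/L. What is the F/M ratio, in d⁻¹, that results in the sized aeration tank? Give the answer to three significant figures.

F/M ≈ 0.294 d⁻¹

Steady-state biomass mass balance: V·X·(1 + k_d·θ_c) = Y·Q·(S₀ − S)·θ_c, so V = 0.577 × 859 × (2970 − 12.8) × 15.6 / [3770 × (1 + 0.105 × 15.6)] = 2.29×10^7 / 9945 = 2299 m³.
Food-to-microorganism ratio F/M = Q S₀ / (V X) = 859 × 2970 / (2299 × 3770) = 0.2943 d⁻¹.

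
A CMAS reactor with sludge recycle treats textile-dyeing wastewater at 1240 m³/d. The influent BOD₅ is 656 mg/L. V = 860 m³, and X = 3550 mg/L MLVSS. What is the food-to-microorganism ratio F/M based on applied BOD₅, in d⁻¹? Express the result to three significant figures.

Food-to-microorganism ratio F/M = Q S₀ / (V X) = 1240 × 656 / (860.0 × 3550) = 0.2664 d⁻¹.

F/M ≈ 0.266 d⁻¹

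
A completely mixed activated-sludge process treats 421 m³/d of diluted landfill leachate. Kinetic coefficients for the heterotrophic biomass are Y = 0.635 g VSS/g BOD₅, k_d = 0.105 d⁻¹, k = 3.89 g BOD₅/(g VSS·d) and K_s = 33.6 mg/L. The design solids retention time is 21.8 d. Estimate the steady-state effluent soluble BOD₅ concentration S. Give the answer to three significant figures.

From the Monod/SRT balance for a CMAS, S = K_s·(1+k_d θ_c)/[θ_c·(Y k − k_d) − 1] = 33.6 × (1 + 0.105 × 21.8) / [21.8 × (0.635 × 3.89 − 0.105) − 1] = 110.5 / 50.56 = 2.186 mg/L.

S ≈ 2.19 mg/L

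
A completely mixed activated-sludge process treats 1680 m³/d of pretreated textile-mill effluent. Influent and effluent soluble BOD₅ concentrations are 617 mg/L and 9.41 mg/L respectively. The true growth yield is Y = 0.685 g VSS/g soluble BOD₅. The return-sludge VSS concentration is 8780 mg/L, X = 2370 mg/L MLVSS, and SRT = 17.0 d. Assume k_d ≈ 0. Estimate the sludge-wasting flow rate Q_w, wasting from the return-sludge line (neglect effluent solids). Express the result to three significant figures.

V·X = Y·Q·ΔS·θ_c gives V = 0.685 × 1680 × (617 − 9.41) × 17.0 / 2370 = 5015 m³.
Q_w = (V·X)/(θ_c X_r) = 5015 × 2370 / (17.0 × 8780) = 79.64 m³/d.

Q_w ≈ 79.6 m³/d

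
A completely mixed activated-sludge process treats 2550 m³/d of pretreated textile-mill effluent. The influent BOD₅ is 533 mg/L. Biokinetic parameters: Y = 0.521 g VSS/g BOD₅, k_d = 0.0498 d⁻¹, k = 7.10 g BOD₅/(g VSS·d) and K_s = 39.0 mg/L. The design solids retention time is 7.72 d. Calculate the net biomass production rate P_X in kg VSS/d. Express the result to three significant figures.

For a completely mixed reactor with recycle the Lawrence–McCarty relation gives S = K_s·(1 + k_d·θ_c) / [θ_c·(Y·k − k_d) − 1] = 39.0 × (1 + 0.0498 × 7.72) / [7.72 × (0.521 × 7.10 − 0.0498) − 1] = 53.99 / 27.17 = 1.987 mg/L.
Y_obs = Y / (1 + k_d θ_c) = 0.521 / (1 + 0.0498 × 7.72) = 0.521 / 1.384 = 0.3763.
Mass of BOD₅ removed per day: Q(S₀ − S) = 2550 × 531.0 g/m³ = 1354 kg/d.
Net biomass production P_X = Y_obs × Q·(S₀ − S) = 0.3763 × 1354 = 509.6 kg VSS/d.

P_X ≈ 510 kg VSS/d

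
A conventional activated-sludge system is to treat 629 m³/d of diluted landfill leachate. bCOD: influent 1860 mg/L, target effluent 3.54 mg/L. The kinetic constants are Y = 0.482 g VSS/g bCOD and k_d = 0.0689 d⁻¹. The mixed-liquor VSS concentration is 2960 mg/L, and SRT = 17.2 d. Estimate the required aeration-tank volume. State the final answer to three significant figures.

V ≈ 1500 m³

Rearranging the biomass balance for a CMAS with decay, V = Y·Q·ΔS·θ_c / [X·(1+k_d θ_c)] = 0.482 × 629 × (1860 − 3.54) × 17.2 / [2960 × (1 + 0.0689 × 17.2)] = 9.68×10^6 / 6468 = 1497 m³.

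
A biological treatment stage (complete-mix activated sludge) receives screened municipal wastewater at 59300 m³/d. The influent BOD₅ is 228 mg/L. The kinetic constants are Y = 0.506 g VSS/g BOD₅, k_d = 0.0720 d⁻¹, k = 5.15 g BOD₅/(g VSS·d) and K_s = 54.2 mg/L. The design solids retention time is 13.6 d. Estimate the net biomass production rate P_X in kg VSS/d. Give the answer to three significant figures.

From the Monod/SRT balance for a CMAS, S = K_s·(1+k_d θ_c)/[θ_c·(Y k − k_d) − 1] = 54.2 × (1 + 0.0720 × 13.6) / [13.6 × (0.506 × 5.15 − 0.0720) − 1] = 107.3 / 33.46 = 3.206 mg/L.
Observed yield with endogenous decay: Y_obs = Y / (1 + k_d·θ_c) = 0.506 / (1 + 0.0720 × 13.6) = 0.506 / 1.979 = 0.2557 g VSS/g BOD₅.
Substrate removed = Q·(S₀ − S) = 59300 m³/d × (228 − 3.21) g/m³ = 1.33×10^7 g/d = 13330 kg/d.
Net biomass production P_X = Y_obs × Q·(S₀ − S) = 0.2557 × 13330 = 3408 kg VSS/d.

P_X ≈ 3410 kg VSS/d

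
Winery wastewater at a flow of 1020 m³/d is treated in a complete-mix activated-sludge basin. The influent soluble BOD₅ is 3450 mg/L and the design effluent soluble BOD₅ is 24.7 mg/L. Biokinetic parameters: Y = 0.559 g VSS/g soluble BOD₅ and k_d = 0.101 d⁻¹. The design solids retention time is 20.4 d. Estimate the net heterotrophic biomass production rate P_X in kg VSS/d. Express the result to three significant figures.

P_X ≈ 638 kg VSS/d

Correct the yield for decay: Y_obs = Y/(1 + k_d θ_c) = 0.559 / (1 + 0.101 × 20.4) = 0.559 / 3.060 = 0.1827.
Q·(S₀ − S) = 1020 × (3450 − 24.7) × 10⁻³ = 3494 kg/d removed.
Biomass produced: P_X = Y_obs·Q·ΔS = 0.1827 × 3494 ≈ 638.2 kg VSS/d.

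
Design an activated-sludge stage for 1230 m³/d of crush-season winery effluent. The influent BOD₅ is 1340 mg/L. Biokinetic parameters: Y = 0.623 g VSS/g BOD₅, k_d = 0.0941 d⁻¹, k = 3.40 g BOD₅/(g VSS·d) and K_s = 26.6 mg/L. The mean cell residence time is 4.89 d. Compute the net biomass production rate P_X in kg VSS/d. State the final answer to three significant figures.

From the Monod/SRT balance for a CMAS, S = K_s·(1+k_d θ_c)/[θ_c·(Y k − k_d) − 1] = 26.6 × (1 + 0.0941 × 4.89) / [4.89 × (0.623 × 3.40 − 0.0941) − 1] = 38.84 / 8.898 = 4.365 mg/L.
The observed yield is Y_obs = Y/(1 + k_d·θ_c) = 0.623 / (1 + 0.0941 × 4.89) = 0.623 / 1.460 = 0.4267 g VSS per g BOD₅ removed.
Q·(S₀ − S) = 1230 × (1340 − 4.37) × 10⁻³ = 1643 kg/d removed.
Net biomass production P_X = Y_obs × Q·(S₀ − S) = 0.4267 × 1643 = 700.9 kg VSS/d.

P_X ≈ 701 kg VSS/d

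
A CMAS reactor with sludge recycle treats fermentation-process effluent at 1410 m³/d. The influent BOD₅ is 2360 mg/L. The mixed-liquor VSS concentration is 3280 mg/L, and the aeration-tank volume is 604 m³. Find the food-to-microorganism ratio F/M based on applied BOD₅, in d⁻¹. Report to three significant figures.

Food-to-microorganism ratio F/M = Q S₀ / (V X) = 1410 × 2360 / (604.0 × 3280) = 1.680 d⁻¹.

F/M ≈ 1.68 d⁻¹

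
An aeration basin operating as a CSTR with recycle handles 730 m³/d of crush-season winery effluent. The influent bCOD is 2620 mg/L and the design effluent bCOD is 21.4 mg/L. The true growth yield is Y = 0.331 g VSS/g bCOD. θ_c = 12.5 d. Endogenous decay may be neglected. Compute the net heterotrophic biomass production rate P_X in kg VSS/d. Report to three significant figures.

With endogenous decay neglected, the observed yield equals the true yield: Y_obs = Y = 0.331 g VSS/g bCOD.
Q·(S₀ − S) = 730 × (2620 − 21.4) × 10⁻³ = 1897 kg/d removed.
Biomass produced: P_X = Y_obs·Q·ΔS = 0.3310 × 1897 ≈ 627.9 kg VSS/d.

P_X ≈ 628 kg VSS/d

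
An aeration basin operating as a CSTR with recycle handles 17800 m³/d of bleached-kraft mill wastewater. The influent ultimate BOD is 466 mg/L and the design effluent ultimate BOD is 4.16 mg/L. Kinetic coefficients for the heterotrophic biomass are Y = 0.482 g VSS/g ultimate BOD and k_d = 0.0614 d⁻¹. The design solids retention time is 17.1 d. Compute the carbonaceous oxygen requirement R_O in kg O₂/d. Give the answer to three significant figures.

R_O ≈ 5480 kg O₂/d

Observed yield with endogenous decay: Y_obs = Y / (1 + k_d·θ_c) = 0.482 / (1 + 0.0614 × 17.1) = 0.482 / 2.050 = 0.2351 g VSS/g ultimate BOD.
ΔS = 466 − 4.16 = 461.8 mg/L, so the substrate removal rate is 17800 × 461.8/1000 = 8221 kg ultimate BOD/d.
P_X = Y_obs·Q·(S₀ − S) = 0.2351 × 8221 = 1933 kg VSS/d.
R_O = Q·(S₀ − S) − 1.42·P_X = 8221 − 1.42 × 1933 = 5476 kg O₂/d.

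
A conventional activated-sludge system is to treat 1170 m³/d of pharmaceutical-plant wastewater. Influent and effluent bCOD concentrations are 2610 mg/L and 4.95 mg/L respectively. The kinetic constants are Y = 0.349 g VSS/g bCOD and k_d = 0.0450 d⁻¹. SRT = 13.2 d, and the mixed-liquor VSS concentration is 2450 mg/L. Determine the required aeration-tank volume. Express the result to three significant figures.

From the SRT design equation V = Y Q (S₀−S) θ_c / [X (1 + k_d θ_c)] = 0.349 × 1170 × (2610 − 4.95) × 13.2 / [2450 × (1 + 0.0450 × 13.2)] = 1.4×10^7 / 3905 = 3595 m³.

V ≈ 3600 m³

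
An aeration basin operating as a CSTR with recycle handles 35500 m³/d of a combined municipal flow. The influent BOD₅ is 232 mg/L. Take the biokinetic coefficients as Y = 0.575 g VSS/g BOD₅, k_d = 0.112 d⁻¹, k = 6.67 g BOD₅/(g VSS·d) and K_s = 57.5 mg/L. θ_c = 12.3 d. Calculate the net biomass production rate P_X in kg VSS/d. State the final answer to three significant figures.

Effluent substrate depends only on kinetics and SRT: S = K_s(1 + k_d θ_c) / [θ_c(Yk − k_d) − 1] = 57.5 × (1 + 0.112 × 12.3) / [12.3 × (0.575 × 6.67 − 0.112) − 1] = 136.7 / 44.80 = 3.052 mg/L.
Y_obs = Y / (1 + k_d θ_c) = 0.575 / (1 + 0.112 × 12.3) = 0.575 / 2.378 = 0.2418.
Q·(S₀ − S) = 35500 × (232 − 3.05) × 10⁻³ = 8128 kg/d removed.
Biomass produced: P_X = Y_obs·Q·ΔS = 0.2418 × 8128 ≈ 1966 kg VSS/d.

P_X ≈ 1970 kg VSS/d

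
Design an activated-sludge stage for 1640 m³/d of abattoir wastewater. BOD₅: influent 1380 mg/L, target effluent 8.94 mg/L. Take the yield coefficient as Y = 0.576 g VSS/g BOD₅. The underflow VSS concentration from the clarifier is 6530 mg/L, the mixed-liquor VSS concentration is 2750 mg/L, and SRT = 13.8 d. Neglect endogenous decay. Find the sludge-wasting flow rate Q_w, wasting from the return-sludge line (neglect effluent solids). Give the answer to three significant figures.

With k_d = 0 the design equation reduces to V = Y Q (S₀−S) θ_c / X = 0.576 × 1640 × (1380 − 8.94) × 13.8 / 2750 = 6499 m³.
Q_w = (V·X)/(θ_c X_r) = 6499 × 2750 / (13.8 × 6530) = 198.3 m³/d.

Q_w ≈ 198 m³/d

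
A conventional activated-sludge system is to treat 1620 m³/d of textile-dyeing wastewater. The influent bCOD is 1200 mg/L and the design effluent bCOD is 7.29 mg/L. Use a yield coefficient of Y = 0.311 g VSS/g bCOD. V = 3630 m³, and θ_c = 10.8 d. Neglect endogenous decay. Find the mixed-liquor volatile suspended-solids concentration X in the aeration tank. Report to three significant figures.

X ≈ 1790 mg/L

X = Y·Q·ΔS·θ_c / V = 0.311 × 1620 × (1200 − 7.29) × 10.8 / 3630 = 1788 mg/L.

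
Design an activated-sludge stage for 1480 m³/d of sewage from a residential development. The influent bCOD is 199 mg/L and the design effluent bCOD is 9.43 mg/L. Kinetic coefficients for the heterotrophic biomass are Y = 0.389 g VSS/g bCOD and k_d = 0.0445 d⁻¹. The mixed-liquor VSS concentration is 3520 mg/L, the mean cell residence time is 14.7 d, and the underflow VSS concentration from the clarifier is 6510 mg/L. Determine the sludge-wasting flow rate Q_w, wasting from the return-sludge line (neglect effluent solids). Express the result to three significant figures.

Q_w ≈ 10.1 m³/d

Steady-state biomass mass balance: V·X·(1 + k_d·θ_c) = Y·Q·(S₀ − S)·θ_c, so V = 0.389 × 1480 × (199 − 9.43) × 14.7 / [3520 × (1 + 0.0445 × 14.7)] = 1.6×10^6 / 5823 = 275.5 m³.
Wasting from the return line (neglecting effluent solids): Q_w = V·X / (θ_c·X_r) = 275.5 × 3520 / (14.7 × 6510) = 10.14 m³/d.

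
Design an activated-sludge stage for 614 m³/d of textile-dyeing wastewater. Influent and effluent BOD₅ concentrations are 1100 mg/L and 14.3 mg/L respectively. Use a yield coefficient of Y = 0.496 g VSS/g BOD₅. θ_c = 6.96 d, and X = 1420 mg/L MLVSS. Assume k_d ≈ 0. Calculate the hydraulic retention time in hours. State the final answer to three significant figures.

With k_d = 0 the design equation reduces to V = Y Q (S₀−S) θ_c / X = 0.496 × 614 × (1100 − 14.3) × 6.96 / 1420 = 1621 m³.
τ = V/Q = 1621/614 = 2.639 d, or 63.35 h.

τ ≈ 63.3 h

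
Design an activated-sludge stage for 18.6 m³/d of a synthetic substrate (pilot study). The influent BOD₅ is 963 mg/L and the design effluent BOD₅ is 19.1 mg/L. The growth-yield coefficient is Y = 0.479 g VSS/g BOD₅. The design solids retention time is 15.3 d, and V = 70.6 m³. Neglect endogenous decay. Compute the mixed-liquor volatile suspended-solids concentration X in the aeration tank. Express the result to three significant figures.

X ≈ 1820 mg/L

Without decay, X = Y Q (S₀−S) θ_c / V = 0.479 × 18.6 × (963 − 19.1) × 15.3 / 70.6 = 1822 mg/L.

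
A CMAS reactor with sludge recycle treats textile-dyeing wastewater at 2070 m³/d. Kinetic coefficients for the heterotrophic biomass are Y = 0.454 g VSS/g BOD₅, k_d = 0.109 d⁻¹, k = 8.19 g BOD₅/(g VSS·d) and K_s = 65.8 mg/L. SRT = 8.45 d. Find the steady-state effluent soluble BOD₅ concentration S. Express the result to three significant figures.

S ≈ 4.29 mg/L

For a completely mixed reactor with recycle the Lawrence–McCarty relation gives S = K_s·(1 + k_d·θ_c) / [θ_c·(Y·k − k_d) − 1] = 65.8 × (1 + 0.109 × 8.45) / [8.45 × (0.454 × 8.19 − 0.109) − 1] = 126.4 / 29.50 = 4.285 mg/L.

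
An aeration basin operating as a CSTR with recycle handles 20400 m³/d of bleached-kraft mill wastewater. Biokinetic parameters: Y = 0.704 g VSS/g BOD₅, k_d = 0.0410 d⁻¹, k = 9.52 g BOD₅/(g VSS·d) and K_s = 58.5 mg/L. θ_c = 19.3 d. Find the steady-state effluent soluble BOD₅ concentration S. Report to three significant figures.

S ≈ 0.822 mg/L

From the Monod/SRT balance for a CMAS, S = K_s·(1+k_d θ_c)/[θ_c·(Y k − k_d) − 1] = 58.5 × (1 + 0.0410 × 19.3) / [19.3 × (0.704 × 9.52 − 0.0410) − 1] = 104.8 / 127.6 = 0.8215 mg/L.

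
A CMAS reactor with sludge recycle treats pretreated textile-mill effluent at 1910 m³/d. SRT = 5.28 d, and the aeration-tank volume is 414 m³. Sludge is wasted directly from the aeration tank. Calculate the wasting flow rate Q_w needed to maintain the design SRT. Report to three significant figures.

Q_w ≈ 78.4 m³/d

Wasting from the aeration tank: Q_w = V / θ_c = 414.0 / 5.28 = 78.41 m³/d.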